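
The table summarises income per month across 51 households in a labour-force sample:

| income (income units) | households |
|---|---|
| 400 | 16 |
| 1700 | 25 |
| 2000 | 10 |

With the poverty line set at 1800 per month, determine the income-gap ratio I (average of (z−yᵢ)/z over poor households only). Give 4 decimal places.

Poor units: 16×400, 25×1700 (q = 41 of N = 51).
Shortfall ratios (z−y)/z: 0.7778 (×16), 0.0556 (×25); sum = 13.833333.
I averages over the q = 41 poor units only: 13.833333 / 41 = 0.3374.

0.3374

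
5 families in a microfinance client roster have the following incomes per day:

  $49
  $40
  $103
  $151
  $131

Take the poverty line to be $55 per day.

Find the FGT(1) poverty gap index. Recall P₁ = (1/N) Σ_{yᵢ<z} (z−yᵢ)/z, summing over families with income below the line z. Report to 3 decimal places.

Below the line: $40, $49 (q = 2 of N = 5).
Relative gaps: (55−40)/55 = 0.2727; (55−49)/55 = 0.1091.
Σ = 0.381818. Dividing by the full population N = 5 gives P₁ = 0.076.

0.076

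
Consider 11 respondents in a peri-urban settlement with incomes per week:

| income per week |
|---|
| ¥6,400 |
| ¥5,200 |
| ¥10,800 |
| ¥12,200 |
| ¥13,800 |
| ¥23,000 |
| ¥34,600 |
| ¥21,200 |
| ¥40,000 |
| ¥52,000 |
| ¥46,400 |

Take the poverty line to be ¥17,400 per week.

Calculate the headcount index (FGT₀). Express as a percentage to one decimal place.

5 of the 11 respondents have income below ¥17,400.
H = 5/11 = 45.5%.

45.5%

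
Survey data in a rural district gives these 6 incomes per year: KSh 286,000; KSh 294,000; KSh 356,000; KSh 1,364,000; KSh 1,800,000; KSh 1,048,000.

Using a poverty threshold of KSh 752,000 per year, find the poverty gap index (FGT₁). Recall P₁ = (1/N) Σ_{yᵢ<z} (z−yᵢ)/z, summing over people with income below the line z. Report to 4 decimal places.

0.2926

Poor units: KSh 286,000, KSh 294,000, KSh 356,000 (q = 3 of N = 6).
Relative gaps: (752000−286000)/752000 = 0.6197; (752000−294000)/752000 = 0.6090; (752000−356000)/752000 = 0.5266.
Σ = 1.755319. Dividing by the full population N = 6 gives P₁ = 0.2926.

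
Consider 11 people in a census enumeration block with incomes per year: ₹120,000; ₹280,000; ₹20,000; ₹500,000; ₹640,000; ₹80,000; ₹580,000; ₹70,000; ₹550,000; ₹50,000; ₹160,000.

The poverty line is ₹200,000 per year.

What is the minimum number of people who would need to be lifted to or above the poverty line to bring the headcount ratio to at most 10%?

5

Currently q = 6 of N = 11 are below the line (H = 0.545).
A headcount ratio of at most 10% allows at most ⌊0.10 × 11⌋ = 1 poor people.
So at least 6 − 1 = 5 must be lifted.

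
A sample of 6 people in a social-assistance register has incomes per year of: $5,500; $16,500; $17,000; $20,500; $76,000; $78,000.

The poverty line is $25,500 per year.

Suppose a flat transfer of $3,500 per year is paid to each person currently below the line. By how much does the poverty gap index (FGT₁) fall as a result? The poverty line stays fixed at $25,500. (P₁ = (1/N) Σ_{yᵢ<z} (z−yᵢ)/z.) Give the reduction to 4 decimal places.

0.0915

Before: below the line — $5,500, $16,500, $17,000, $20,500; poverty gap index (FGT₁) = 0.277778.
After the $3,500 transfer: below the line — $9,000, $20,000, $20,500, $24,000; poverty gap index (FGT₁) = 0.186275.
Reduction = 0.277778 − 0.186275 = 0.0915.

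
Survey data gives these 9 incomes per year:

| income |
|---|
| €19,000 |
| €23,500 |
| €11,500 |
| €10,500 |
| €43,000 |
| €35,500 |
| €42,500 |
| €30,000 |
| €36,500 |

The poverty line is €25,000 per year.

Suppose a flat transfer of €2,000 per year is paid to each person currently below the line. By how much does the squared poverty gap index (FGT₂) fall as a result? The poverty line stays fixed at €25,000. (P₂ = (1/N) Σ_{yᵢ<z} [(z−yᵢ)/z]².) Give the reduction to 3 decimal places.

Before: below the line — €10,500, €11,500, €19,000, €23,500; squared poverty gap index (FGT₂) = 0.07658.
After the €2,000 transfer: below the line — €12,500, €13,500, €21,000; squared poverty gap index (FGT₂) = 0.05413.
Reduction = 0.07658 − 0.05413 = 0.022.

0.022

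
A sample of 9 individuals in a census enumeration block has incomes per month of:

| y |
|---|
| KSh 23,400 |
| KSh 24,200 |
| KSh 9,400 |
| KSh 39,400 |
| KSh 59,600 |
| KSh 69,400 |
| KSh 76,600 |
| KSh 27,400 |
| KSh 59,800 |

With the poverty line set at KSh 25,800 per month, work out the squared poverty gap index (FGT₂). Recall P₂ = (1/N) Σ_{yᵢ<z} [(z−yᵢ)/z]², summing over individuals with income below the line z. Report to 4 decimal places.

Poor units: KSh 9,400, KSh 23,400, KSh 24,200 (q = 3 of N = 9).
Shortfall ratios: (25800−9400)/25800 = 0.6357; (25800−23400)/25800 = 0.0930; (25800−24200)/25800 = 0.0620.
Squared: 0.4041; 0.0087; 0.0038.
Sum = 0.416562; P₂ = 0.416562 / 9 = 0.0463.

0.0463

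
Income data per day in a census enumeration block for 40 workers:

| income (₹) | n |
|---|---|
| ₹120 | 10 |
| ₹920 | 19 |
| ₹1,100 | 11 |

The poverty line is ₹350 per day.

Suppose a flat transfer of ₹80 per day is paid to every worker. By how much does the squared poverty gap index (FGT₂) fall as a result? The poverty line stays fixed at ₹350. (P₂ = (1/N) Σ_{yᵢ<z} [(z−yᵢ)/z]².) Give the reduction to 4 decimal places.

Before: below the line — 10×₹120; squared poverty gap index (FGT₂) = 0.107959.
After the ₹80 transfer: below the line — 10×₹200; squared poverty gap index (FGT₂) = 0.045918.
Reduction = 0.107959 − 0.045918 = 0.0620.

0.0620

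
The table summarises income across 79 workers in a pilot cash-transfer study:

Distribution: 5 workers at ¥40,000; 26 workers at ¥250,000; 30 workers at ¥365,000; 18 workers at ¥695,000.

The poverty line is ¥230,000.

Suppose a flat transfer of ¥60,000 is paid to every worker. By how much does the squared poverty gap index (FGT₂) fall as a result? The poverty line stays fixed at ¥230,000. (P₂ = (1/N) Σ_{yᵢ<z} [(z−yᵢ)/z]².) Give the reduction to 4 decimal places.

0.0230

Before: below the line — 5×¥40,000; squared poverty gap index (FGT₂) = 0.043191.
After the ¥60,000 transfer: below the line — 5×¥100,000; squared poverty gap index (FGT₂) = 0.020220.
Reduction = 0.043191 − 0.020220 = 0.0230.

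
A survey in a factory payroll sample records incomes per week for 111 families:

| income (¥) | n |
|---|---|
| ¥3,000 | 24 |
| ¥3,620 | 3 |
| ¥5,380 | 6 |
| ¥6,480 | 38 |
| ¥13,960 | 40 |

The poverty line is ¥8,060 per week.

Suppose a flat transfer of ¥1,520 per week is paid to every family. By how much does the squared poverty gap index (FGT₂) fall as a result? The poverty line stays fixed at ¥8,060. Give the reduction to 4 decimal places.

0.0662

Before: below the line — 24×¥3,000, 3×¥3,620, 6×¥5,380, 38×¥6,480; squared poverty gap index (FGT₂) = 0.112549.
After the ¥1,520 transfer: below the line — 24×¥4,520, 3×¥5,140, 6×¥6,900, 38×¥8,000; squared poverty gap index (FGT₂) = 0.046394.
Reduction = 0.112549 − 0.046394 = 0.0662.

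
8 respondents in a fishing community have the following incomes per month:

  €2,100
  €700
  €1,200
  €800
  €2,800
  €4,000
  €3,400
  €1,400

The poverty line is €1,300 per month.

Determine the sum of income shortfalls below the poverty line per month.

Below z: €700, €800, €1,200 (q = 3 of N = 8).
Individual gaps: 1300−700 = 600; 1300−800 = 500; 1300−1200 = 100.
Aggregate gap = €1,200.

€1,200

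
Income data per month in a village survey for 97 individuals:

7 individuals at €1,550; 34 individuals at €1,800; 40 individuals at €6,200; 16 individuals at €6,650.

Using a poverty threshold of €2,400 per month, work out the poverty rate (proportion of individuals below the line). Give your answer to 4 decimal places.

41 of the 97 individuals have income below €2,400.
H = 41/97 = 0.4227.

0.4227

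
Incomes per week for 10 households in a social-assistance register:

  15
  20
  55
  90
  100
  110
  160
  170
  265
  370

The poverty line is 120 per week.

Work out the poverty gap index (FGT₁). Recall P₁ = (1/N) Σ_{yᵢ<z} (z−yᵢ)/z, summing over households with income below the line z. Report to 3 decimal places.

0.275

Incomes under z: 15, 20, 55, 90, 100, 110 (q = 6 of N = 10).
Relative gaps: (120−15)/120 = 0.8750; (120−20)/120 = 0.8333; (120−55)/120 = 0.5417; (120−90)/120 = 0.2500; (120−100)/120 = 0.1667; (120−110)/120 = 0.0833.
Σ = 2.750000. Dividing by the full population N = 10 gives P₁ = 0.275.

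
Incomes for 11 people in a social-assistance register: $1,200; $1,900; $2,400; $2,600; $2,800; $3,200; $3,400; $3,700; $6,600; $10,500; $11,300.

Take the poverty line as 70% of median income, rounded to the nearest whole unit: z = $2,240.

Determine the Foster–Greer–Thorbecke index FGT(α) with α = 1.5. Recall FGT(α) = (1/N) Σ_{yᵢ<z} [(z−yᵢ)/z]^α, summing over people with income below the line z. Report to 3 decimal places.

Below z: $1,200, $1,900 (q = 2 of N = 11).
Relative gaps: (2240−1200)/2240 = 0.4643; (2240−1900)/2240 = 0.1518.
Raised to α = 1.5: 0.31636; 0.05914.
Sum = 0.375493; FGT(1.5) = 0.375493 / 11 = 0.034.

0.034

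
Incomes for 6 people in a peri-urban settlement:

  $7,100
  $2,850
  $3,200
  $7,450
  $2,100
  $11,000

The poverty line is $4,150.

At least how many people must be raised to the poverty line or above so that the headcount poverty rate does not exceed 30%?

Currently q = 3 of N = 6 are below the line (H = 0.500).
A headcount ratio of at most 30% allows at most ⌊0.30 × 6⌋ = 1 poor people.
So at least 3 − 1 = 2 must be lifted.

2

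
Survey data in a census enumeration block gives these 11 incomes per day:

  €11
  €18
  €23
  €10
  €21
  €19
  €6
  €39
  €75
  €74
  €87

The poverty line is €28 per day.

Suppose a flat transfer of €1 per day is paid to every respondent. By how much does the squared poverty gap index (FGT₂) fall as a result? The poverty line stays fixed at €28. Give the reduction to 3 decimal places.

0.020

Before: below the line — €6, €10, €11, €18, €19, €21, €23; squared poverty gap index (FGT₂) = 0.15677.
After the €1 transfer: below the line — €7, €11, €12, €19, €20, €22, €24; squared poverty gap index (FGT₂) = 0.13718.
Reduction = 0.15677 − 0.13718 = 0.020.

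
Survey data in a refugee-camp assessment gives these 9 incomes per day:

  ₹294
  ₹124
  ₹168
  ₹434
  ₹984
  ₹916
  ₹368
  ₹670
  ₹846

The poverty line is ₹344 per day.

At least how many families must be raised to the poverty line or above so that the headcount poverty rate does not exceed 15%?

Currently q = 3 of N = 9 are below the line (H = 0.333).
A headcount ratio of at most 15% allows at most ⌊0.15 × 9⌋ = 1 poor families.
So at least 3 − 1 = 2 must be lifted.

2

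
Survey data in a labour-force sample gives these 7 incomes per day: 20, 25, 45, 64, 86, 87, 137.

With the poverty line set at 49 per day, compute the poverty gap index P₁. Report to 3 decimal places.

0.166

Incomes under z: 20, 25, 45 (q = 3 of N = 7).
Shortfall ratios: (49−20)/49 = 0.5918; (49−25)/49 = 0.4898; (49−45)/49 = 0.0816.
Sum of shortfalls = 1.163265; P₁ averages over all N: 1.163265 / 7 = 0.166.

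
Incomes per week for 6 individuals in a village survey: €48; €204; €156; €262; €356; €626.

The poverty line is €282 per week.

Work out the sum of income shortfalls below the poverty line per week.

€458

Poor units: €48, €156, €204, €262 (q = 4 of N = 6).
Individual gaps: 282−48 = 234; 282−156 = 126; 282−204 = 78; 282−262 = 20.
Aggregate gap = €458.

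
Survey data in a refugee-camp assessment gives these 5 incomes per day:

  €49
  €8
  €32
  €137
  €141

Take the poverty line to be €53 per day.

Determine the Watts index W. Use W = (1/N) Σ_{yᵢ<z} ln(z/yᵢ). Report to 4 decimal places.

0.4948

Incomes under z: €8, €32, €49 (q = 3 of N = 5).
ln(z/y) terms: ln(53/8) = 1.8909; ln(53/32) = 0.5046; ln(53/49) = 0.0785.
W = 2.473878 / 5 = 0.4948.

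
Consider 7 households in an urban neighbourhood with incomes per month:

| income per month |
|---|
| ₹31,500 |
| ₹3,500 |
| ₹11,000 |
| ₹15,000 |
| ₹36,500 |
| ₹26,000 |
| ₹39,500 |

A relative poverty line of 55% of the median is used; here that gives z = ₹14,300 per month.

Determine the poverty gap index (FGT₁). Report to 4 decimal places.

Poor units: ₹3,500, ₹11,000 (q = 2 of N = 7).
Relative gaps: (14300−3500)/14300 = 0.7552; (14300−11000)/14300 = 0.2308.
Σ = 0.986014. Dividing by the full population N = 7 gives P₁ = 0.1409.

0.1409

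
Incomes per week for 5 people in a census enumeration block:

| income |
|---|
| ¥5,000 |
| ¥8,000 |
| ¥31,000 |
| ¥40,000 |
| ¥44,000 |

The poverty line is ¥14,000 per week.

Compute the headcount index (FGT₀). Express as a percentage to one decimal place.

2 of the 5 people have income below ¥14,000.
H = 2/5 = 40.0%.

40.0%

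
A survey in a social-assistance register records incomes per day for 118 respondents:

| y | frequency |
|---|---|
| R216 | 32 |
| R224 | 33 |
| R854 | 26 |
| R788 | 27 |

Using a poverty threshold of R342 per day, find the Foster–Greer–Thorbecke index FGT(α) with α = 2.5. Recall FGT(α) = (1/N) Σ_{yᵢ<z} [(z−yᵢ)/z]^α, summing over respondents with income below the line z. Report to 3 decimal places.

Below the line: 32×R216, 33×R224 (q = 65 of N = 118).
Shortfall ratios: (342−216)/342 = 0.3684 (×32); (342−224)/342 = 0.3450 (×33).
Raised to α = 2.5: 0.08239 (×32); 0.06993 (×33).
Sum = 4.943962; FGT(2.5) = 4.943962 / 118 = 0.042.

0.042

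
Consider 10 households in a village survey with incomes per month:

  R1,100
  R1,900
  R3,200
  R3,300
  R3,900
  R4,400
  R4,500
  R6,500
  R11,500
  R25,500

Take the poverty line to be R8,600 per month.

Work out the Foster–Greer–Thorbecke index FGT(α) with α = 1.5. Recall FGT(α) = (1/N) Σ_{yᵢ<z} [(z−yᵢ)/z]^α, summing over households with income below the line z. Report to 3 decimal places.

Below the line: R1,100, R1,900, R3,200, R3,300, R3,900, R4,400, R4,500, R6,500 (q = 8 of N = 10).
Normalized shortfalls: (8600−1100)/8600 = 0.8721; (8600−1900)/8600 = 0.7791; (8600−3200)/8600 = 0.6279; (8600−3300)/8600 = 0.6163; (8600−3900)/8600 = 0.5465; (8600−4400)/8600 = 0.4884; (8600−4500)/8600 = 0.4767; (8600−6500)/8600 = 0.2442.
Raised to α = 1.5: 0.81441; 0.68765; 0.49756; 0.48380; 0.40402; 0.34129; 0.32918; 0.12066.
Sum = 3.678564; FGT(1.5) = 3.678564 / 10 = 0.368.

0.368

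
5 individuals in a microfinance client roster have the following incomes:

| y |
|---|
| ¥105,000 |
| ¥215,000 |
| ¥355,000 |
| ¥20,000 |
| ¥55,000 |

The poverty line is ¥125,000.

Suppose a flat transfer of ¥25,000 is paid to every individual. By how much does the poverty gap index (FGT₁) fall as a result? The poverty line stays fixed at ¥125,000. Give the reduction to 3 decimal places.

Before: below the line — ¥20,000, ¥55,000, ¥105,000; poverty gap index (FGT₁) = 0.31200.
After the ¥25,000 transfer: below the line — ¥45,000, ¥80,000; poverty gap index (FGT₁) = 0.20000.
Reduction = 0.31200 − 0.20000 = 0.112.

0.112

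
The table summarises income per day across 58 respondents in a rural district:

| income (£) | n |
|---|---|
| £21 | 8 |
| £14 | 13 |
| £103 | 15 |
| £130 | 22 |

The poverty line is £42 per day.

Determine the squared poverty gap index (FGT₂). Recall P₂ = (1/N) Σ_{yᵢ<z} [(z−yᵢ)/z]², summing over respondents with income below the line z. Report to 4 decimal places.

Below the line: 13×£14, 8×£21 (q = 21 of N = 58).
Normalized shortfalls: (42−14)/42 = 0.6667 (×13); (42−21)/42 = 0.5000 (×8).
Squared: 0.4444 (×13); 0.2500 (×8).
Sum = 7.777778; P₂ = 7.777778 / 58 = 0.1341.

0.1341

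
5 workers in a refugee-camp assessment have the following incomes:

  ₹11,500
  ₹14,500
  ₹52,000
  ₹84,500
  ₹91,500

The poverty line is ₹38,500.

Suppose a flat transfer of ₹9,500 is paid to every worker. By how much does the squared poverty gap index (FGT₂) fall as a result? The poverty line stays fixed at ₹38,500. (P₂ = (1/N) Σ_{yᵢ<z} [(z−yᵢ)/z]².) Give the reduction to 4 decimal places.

Before: below the line — ₹11,500, ₹14,500; squared poverty gap index (FGT₂) = 0.176084.
After the ₹9,500 transfer: below the line — ₹21,000, ₹24,000; squared poverty gap index (FGT₂) = 0.069691.
Reduction = 0.176084 − 0.069691 = 0.1064.

0.1064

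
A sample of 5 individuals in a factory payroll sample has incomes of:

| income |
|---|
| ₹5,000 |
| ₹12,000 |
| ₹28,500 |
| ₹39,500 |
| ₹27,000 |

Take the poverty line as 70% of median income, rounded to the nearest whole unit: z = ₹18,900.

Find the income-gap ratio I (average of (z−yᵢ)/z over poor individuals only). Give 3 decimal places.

Poor units: ₹5,000, ₹12,000 (q = 2 of N = 5).
Relative gaps: 0.7354, 0.3651; sum = 1.100529.
I averages over the q = 2 poor units only: 1.100529 / 2 = 0.550.

0.550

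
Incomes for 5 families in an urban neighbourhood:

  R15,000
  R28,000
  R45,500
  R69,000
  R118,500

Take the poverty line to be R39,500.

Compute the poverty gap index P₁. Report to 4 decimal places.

Below the line: R15,000, R28,000 (q = 2 of N = 5).
Relative gaps: (39500−15000)/39500 = 0.6203; (39500−28000)/39500 = 0.2911.
Sum of shortfalls = 0.911392; P₁ averages over all N: 0.911392 / 5 = 0.1823.

0.1823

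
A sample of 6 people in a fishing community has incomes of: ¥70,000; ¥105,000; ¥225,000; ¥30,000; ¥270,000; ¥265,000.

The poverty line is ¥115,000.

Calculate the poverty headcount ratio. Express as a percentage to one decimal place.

3 of the 6 people have income below ¥115,000.
H = 3/6 = 50.0%.

50.0%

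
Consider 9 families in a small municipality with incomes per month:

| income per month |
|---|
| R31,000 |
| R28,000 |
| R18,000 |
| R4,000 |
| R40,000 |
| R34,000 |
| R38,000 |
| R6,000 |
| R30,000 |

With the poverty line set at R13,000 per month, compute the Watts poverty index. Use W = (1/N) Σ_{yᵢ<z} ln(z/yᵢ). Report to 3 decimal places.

0.217

Poor units: R4,000, R6,000 (q = 2 of N = 9).
ln(z/y) terms: ln(13000/4000) = 1.1787; ln(13000/6000) = 0.7732.
W = 1.951845 / 9 = 0.217.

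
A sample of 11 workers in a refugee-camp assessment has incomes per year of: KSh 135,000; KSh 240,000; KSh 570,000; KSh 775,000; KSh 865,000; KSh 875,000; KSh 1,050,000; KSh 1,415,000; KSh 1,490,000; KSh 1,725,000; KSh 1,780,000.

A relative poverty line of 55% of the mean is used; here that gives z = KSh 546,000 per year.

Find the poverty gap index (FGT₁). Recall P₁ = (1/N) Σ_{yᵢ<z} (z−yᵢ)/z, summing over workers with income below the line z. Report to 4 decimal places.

Poor units: KSh 135,000, KSh 240,000 (q = 2 of N = 11).
Shortfall ratios: (546000−135000)/546000 = 0.7527; (546000−240000)/546000 = 0.5604.
Sum of shortfalls = 1.313187; P₁ averages over all N: 1.313187 / 11 = 0.1194.

0.1194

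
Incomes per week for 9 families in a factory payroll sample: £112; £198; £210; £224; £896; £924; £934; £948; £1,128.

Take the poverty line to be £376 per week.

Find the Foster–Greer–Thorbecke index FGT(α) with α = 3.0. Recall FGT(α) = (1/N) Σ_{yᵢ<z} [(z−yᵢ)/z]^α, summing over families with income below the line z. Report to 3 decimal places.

Incomes under z: £112, £198, £210, £224 (q = 4 of N = 9).
Relative gaps: (376−112)/376 = 0.7021; (376−198)/376 = 0.4734; (376−210)/376 = 0.4415; (376−224)/376 = 0.4043.
Raised to α = 3.0: 0.34614; 0.10610; 0.08605; 0.06606.
Sum = 0.604349; FGT(3.0) = 0.604349 / 9 = 0.067.

0.067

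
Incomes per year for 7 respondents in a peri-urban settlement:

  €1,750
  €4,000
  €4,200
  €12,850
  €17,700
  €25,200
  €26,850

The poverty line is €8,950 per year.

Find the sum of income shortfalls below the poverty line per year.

Incomes under z: €1,750, €4,000, €4,200 (q = 3 of N = 7).
Individual gaps: 8950−1750 = 7200; 8950−4000 = 4950; 8950−4200 = 4750.
Aggregate gap = €16,900.

€16,900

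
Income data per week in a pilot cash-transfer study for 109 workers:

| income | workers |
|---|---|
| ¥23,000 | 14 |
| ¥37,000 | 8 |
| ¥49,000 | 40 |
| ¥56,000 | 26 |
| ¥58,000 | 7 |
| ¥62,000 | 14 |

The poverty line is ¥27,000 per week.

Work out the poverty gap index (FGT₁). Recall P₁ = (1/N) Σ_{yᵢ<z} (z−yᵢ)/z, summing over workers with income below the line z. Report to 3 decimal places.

0.019

Incomes under z: 14×¥23,000 (q = 14 of N = 109).
Gap ratios (z−y)/z: (27000−23000)/27000 = 0.1481 (×14).
Sum of shortfalls = 2.074074; P₁ averages over all N: 2.074074 / 109 = 0.019.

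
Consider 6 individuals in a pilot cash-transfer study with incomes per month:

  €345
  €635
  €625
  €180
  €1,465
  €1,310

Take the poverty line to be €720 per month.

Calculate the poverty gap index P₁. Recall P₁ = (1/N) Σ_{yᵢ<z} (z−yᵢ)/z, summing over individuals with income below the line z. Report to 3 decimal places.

0.253

Poor units: €180, €345, €625, €635 (q = 4 of N = 6).
Gap ratios (z−y)/z: (720−180)/720 = 0.7500; (720−345)/720 = 0.5208; (720−625)/720 = 0.1319; (720−635)/720 = 0.1181.
Σ = 1.520833. Dividing by the full population N = 6 gives P₁ = 0.253.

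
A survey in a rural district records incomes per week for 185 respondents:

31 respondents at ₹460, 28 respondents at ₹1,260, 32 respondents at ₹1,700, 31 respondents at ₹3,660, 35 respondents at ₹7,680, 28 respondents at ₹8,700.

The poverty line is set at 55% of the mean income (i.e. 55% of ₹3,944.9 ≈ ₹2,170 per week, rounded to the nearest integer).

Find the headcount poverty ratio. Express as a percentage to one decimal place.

91 of the 185 respondents have income below ₹2,170.
H = 91/185 = 49.2%.

49.2%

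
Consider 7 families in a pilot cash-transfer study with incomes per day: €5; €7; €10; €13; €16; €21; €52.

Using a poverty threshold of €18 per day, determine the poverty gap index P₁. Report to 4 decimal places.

Below the line: €5, €7, €10, €13, €16 (q = 5 of N = 7).
Normalized shortfalls: (18−5)/18 = 0.7222; (18−7)/18 = 0.6111; (18−10)/18 = 0.4444; (18−13)/18 = 0.2778; (18−16)/18 = 0.1111.
Σ = 2.166667. Dividing by the full population N = 7 gives P₁ = 0.3095.

0.3095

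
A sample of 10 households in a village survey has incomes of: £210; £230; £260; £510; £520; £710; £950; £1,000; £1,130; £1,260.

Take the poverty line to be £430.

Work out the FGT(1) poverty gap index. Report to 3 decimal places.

Below z: £210, £230, £260 (q = 3 of N = 10).
Gap ratios (z−y)/z: (430−210)/430 = 0.5116; (430−230)/430 = 0.4651; (430−260)/430 = 0.3953.
Σ = 1.372093. Dividing by the full population N = 10 gives P₁ = 0.137.

0.137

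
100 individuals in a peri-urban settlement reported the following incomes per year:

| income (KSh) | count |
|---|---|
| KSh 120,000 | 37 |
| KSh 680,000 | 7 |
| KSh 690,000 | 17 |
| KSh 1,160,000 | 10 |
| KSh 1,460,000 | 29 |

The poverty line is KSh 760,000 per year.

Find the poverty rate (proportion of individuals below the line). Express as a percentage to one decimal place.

61.0%

61 of the 100 individuals have income below KSh 760,000.
H = 61/100 = 61.0%.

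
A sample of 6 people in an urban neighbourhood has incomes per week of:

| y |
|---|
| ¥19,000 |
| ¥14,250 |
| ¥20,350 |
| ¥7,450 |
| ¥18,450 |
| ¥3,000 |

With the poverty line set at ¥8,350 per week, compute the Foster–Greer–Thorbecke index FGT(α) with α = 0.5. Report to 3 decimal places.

Incomes under z: ¥3,000, ¥7,450 (q = 2 of N = 6).
Gap ratios (z−y)/z: (8350−3000)/8350 = 0.6407; (8350−7450)/8350 = 0.1078.
Raised to α = 0.5: 0.80045; 0.32831.
Sum = 1.128754; FGT(0.5) = 1.128754 / 6 = 0.188.

0.188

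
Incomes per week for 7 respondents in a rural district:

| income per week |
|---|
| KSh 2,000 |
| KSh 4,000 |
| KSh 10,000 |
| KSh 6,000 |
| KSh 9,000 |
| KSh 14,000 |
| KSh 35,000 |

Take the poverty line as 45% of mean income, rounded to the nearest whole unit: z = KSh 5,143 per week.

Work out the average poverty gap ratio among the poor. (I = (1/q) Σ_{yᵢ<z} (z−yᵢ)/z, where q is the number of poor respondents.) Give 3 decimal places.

Below the line: KSh 2,000, KSh 4,000 (q = 2 of N = 7).
Shortfall ratios (z−y)/z: 0.6111, 0.2222; sum = 0.833366.
I averages over the q = 2 poor units only: 0.833366 / 2 = 0.417.

0.417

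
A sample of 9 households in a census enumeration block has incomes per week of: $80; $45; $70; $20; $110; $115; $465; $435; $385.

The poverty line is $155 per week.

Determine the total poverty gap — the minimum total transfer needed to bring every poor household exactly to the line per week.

Below the line: $20, $45, $70, $80, $110, $115 (q = 6 of N = 9).
Individual gaps: 155−20 = 135; 155−45 = 110; 155−70 = 85; 155−80 = 75; 155−110 = 45; 155−115 = 40.
Aggregate gap = $490.

$490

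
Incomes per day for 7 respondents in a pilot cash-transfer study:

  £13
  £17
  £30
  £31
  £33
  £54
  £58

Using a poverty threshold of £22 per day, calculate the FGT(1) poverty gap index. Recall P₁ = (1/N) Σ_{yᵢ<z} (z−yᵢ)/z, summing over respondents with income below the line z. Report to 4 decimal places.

0.0909

Incomes under z: £13, £17 (q = 2 of N = 7).
Normalized shortfalls: (22−13)/22 = 0.4091; (22−17)/22 = 0.2273.
Σ = 0.636364. Dividing by the full population N = 7 gives P₁ = 0.0909.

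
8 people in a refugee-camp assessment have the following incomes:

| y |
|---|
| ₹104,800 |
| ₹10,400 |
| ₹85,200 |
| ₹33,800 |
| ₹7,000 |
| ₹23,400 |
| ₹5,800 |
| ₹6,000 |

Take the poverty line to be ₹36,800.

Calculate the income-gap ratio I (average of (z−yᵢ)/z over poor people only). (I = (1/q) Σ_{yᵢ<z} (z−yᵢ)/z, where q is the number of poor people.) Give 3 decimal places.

Poor units: ₹5,800, ₹6,000, ₹7,000, ₹10,400, ₹23,400, ₹33,800 (q = 6 of N = 8).
Shortfall ratios (z−y)/z: 0.8424, 0.8370, 0.8098, 0.7174, 0.3641, 0.0815; sum = 3.652174.
I averages over the q = 6 poor units only: 3.652174 / 6 = 0.609.

0.609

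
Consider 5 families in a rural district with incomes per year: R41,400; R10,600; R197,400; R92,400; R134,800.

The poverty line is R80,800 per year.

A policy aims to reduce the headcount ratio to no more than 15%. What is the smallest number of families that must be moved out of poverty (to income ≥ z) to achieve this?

2 of the 5 families are poor, so H = 2/5 = 0.400.
A headcount ratio of at most 15% allows at most ⌊0.15 × 5⌋ = 0 poor families.
So at least 2 − 0 = 2 must be lifted.

2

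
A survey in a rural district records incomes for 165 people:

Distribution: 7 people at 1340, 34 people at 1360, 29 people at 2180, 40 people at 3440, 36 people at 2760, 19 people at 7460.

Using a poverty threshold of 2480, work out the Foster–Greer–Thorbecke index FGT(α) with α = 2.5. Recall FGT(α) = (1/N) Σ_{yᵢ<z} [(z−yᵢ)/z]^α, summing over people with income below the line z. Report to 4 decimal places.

Below the line: 7×1340, 34×1360, 29×2180 (q = 70 of N = 165).
Gap ratios (z−y)/z: (2480−1340)/2480 = 0.4597 (×7); (2480−1360)/2480 = 0.4516 (×34); (2480−2180)/2480 = 0.1210 (×29).
Raised to α = 2.5: 0.14326 (×7); 0.13706 (×34); 0.00509 (×29).
Sum = 5.810529; FGT(2.5) = 5.810529 / 165 = 0.0352.

0.0352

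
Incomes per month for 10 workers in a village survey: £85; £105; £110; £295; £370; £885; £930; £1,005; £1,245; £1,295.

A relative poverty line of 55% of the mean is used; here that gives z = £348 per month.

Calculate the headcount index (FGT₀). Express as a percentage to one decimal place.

4 of the 10 workers have income below £348.
H = 4/10 = 40.0%.

40.0%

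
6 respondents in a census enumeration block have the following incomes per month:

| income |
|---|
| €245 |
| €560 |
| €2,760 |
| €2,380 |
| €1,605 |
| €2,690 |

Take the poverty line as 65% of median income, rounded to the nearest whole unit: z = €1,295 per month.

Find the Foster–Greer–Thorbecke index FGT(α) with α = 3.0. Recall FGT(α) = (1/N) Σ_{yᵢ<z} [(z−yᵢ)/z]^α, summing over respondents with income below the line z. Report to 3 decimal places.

0.119

Poor units: €245, €560 (q = 2 of N = 6).
Shortfall ratios: (1295−245)/1295 = 0.8108; (1295−560)/1295 = 0.5676.
Raised to α = 3.0: 0.53304; 0.18283.
Sum = 0.715871; FGT(3.0) = 0.715871 / 6 = 0.119.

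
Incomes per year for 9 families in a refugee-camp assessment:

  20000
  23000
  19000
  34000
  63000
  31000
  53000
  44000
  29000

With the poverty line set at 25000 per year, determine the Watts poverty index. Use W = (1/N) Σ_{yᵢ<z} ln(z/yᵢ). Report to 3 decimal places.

0.065

Below the line: 19000, 20000, 23000 (q = 3 of N = 9).
Log gaps: ln(25000/19000) = 0.2744; ln(25000/20000) = 0.2231; ln(25000/23000) = 0.0834.
W = 0.580962 / 9 = 0.065.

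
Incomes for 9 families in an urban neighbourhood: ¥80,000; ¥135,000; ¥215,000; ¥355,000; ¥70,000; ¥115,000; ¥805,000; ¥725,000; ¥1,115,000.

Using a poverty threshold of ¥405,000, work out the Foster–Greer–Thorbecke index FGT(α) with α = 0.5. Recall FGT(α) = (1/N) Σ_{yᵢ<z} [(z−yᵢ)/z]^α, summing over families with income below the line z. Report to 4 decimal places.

Below the line: ¥70,000, ¥80,000, ¥115,000, ¥135,000, ¥215,000, ¥355,000 (q = 6 of N = 9).
Normalized shortfalls: (405000−70000)/405000 = 0.8272; (405000−80000)/405000 = 0.8025; (405000−115000)/405000 = 0.7160; (405000−135000)/405000 = 0.6667; (405000−215000)/405000 = 0.4691; (405000−355000)/405000 = 0.1235.
Raised to α = 0.5: 0.90948; 0.89581; 0.84620; 0.81650; 0.68493; 0.35136.
Sum = 4.504283; FGT(0.5) = 4.504283 / 9 = 0.5005.

0.5005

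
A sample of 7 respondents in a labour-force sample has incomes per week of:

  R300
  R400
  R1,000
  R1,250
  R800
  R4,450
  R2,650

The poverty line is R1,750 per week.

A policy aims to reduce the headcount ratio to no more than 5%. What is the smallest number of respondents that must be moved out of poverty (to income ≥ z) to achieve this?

Currently q = 5 of N = 7 are below the line (H = 0.714).
A headcount ratio of at most 5% allows at most ⌊0.05 × 7⌋ = 0 poor respondents.
So at least 5 − 0 = 5 must be lifted.

5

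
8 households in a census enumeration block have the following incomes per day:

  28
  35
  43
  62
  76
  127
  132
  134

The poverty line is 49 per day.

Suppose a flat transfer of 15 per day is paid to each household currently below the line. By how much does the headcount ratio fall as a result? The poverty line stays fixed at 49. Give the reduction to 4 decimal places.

Before: below the line — 28, 35, 43; headcount ratio = 0.375000.
After the 15 transfer: below the line — 43; headcount ratio = 0.125000.
Reduction = 0.375000 − 0.125000 = 0.2500.

0.2500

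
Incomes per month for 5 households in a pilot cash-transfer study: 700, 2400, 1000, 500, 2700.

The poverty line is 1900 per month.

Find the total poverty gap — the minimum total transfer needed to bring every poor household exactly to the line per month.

3500

Below the line: 500, 700, 1000 (q = 3 of N = 5).
Individual gaps: 1900−500 = 1400; 1900−700 = 1200; 1900−1000 = 900.
Aggregate gap = 3500.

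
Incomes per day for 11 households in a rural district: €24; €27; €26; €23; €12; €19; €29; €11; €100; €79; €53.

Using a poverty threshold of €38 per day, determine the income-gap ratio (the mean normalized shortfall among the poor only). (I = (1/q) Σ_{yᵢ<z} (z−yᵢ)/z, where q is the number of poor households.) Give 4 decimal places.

0.4375

Below the line: €11, €12, €19, €23, €24, €26, €27, €29 (q = 8 of N = 11).
Shortfall ratios (z−y)/z: 0.7105, 0.6842, 0.5000, 0.3947, 0.3684, 0.3158, 0.2895, 0.2368; sum = 3.500000.
The income-gap ratio divides by q (the poor only): 3.500000 / 8 = 0.4375.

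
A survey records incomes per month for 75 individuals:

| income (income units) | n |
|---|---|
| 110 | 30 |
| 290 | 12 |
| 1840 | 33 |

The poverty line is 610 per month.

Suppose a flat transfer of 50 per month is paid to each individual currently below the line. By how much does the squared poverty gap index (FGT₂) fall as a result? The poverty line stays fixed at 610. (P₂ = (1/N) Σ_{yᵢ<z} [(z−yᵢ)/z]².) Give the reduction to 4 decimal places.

0.0637

Before: below the line — 30×110, 12×290; squared poverty gap index (FGT₂) = 0.312776.
After the 50 transfer: below the line — 30×160, 12×340; squared poverty gap index (FGT₂) = 0.249030.
Reduction = 0.312776 − 0.249030 = 0.0637.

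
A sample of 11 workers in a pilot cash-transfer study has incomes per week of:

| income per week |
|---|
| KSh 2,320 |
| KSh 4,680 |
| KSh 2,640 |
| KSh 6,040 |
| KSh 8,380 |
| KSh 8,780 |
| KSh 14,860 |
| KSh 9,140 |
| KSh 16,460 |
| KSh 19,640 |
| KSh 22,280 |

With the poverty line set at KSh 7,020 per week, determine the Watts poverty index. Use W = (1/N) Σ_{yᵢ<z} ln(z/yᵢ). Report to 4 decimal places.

Incomes under z: KSh 2,320, KSh 2,640, KSh 4,680, KSh 6,040 (q = 4 of N = 11).
ln(z/y) terms: ln(7020/2320) = 1.1072; ln(7020/2640) = 0.9780; ln(7020/4680) = 0.4055; ln(7020/6040) = 0.1504.
W = 2.641005 / 11 = 0.2401.

0.2401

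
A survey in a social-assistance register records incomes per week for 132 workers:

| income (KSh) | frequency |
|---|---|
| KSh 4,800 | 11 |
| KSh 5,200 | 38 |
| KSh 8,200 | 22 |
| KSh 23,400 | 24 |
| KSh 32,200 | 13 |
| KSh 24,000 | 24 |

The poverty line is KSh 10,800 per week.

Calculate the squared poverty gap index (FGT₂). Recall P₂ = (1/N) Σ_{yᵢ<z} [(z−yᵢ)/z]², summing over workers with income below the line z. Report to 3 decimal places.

Incomes under z: 11×KSh 4,800, 38×KSh 5,200, 22×KSh 8,200 (q = 71 of N = 132).
Relative gaps: (10800−4800)/10800 = 0.5556 (×11); (10800−5200)/10800 = 0.5185 (×38); (10800−8200)/10800 = 0.2407 (×22).
Squared: 0.3086 (×11); 0.2689 (×38); 0.0580 (×22).
Sum = 14.886831; P₂ = 14.886831 / 132 = 0.113.

0.113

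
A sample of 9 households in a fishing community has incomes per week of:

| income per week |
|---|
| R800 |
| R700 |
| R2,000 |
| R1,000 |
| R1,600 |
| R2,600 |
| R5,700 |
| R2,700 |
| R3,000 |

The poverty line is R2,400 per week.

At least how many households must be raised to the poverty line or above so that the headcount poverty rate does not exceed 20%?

Currently q = 5 of N = 9 are below the line (H = 0.556).
A headcount ratio of at most 20% allows at most ⌊0.20 × 9⌋ = 1 poor households.
So at least 5 − 1 = 4 must be lifted.

4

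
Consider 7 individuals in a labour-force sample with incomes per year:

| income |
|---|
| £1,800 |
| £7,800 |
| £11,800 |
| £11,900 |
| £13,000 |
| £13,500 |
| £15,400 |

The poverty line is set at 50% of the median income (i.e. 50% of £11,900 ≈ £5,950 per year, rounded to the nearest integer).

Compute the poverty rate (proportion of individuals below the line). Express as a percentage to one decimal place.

1 of the 7 individuals have income below £5,950.
H = 1/7 = 14.3%.

14.3%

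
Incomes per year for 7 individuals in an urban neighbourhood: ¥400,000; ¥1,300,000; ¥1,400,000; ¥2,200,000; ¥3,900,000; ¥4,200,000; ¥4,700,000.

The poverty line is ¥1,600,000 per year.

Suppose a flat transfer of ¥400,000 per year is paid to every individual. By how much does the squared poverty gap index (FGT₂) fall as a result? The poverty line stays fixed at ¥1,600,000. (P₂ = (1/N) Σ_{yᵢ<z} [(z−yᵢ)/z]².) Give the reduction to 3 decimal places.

0.052

Before: below the line — ¥400,000, ¥1,300,000, ¥1,400,000; squared poverty gap index (FGT₂) = 0.08761.
After the ¥400,000 transfer: below the line — ¥800,000; squared poverty gap index (FGT₂) = 0.03571.
Reduction = 0.08761 − 0.03571 = 0.052.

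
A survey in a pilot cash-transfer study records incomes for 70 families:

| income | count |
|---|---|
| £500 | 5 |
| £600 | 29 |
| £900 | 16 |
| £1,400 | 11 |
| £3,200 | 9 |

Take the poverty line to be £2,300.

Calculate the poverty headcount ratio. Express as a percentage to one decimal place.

87.1%

61 of the 70 families have income below £2,300.
H = 61/70 = 87.1%.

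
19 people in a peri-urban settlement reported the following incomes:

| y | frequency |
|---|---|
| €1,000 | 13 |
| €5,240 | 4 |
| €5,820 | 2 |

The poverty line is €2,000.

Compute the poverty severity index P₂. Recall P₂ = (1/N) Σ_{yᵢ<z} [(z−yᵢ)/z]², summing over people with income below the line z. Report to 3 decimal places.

Below the line: 13×€1,000 (q = 13 of N = 19).
Relative gaps: (2000−1000)/2000 = 0.5000 (×13).
Squared: 0.2500 (×13).
Sum = 3.250000; P₂ = 3.250000 / 19 = 0.171.

0.171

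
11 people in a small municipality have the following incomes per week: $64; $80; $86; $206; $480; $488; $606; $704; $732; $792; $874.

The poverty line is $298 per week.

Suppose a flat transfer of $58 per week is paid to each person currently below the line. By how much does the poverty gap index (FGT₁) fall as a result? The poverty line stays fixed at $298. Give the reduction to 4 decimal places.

0.0708

Before: below the line — $64, $80, $86, $206; poverty gap index (FGT₁) = 0.230628.
After the $58 transfer: below the line — $122, $138, $144, $264; poverty gap index (FGT₁) = 0.159854.
Reduction = 0.230628 − 0.159854 = 0.0708.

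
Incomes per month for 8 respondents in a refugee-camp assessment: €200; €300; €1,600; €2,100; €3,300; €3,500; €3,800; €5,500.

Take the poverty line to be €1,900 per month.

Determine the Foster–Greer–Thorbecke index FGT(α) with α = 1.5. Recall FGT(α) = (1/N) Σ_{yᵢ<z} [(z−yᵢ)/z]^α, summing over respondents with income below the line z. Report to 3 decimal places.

0.210

Incomes under z: €200, €300, €1,600 (q = 3 of N = 8).
Normalized shortfalls: (1900−200)/1900 = 0.8947; (1900−300)/1900 = 0.8421; (1900−1600)/1900 = 0.1579.
Raised to α = 1.5: 0.84634; 0.77277; 0.06274.
Sum = 1.681846; FGT(1.5) = 1.681846 / 8 = 0.210.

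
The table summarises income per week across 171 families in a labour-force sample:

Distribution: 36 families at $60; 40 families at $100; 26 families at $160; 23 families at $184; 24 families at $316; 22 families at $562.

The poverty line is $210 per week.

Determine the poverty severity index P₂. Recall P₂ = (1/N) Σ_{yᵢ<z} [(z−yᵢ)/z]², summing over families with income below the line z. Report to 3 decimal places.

0.182

Incomes under z: 36×$60, 40×$100, 26×$160, 23×$184 (q = 125 of N = 171).
Gap ratios (z−y)/z: (210−60)/210 = 0.7143 (×36); (210−100)/210 = 0.5238 (×40); (210−160)/210 = 0.2381 (×26); (210−184)/210 = 0.1238 (×23).
Squared: 0.5102 (×36); 0.2744 (×40); 0.0567 (×26); 0.0153 (×23).
Sum = 31.168889; P₂ = 31.168889 / 171 = 0.182.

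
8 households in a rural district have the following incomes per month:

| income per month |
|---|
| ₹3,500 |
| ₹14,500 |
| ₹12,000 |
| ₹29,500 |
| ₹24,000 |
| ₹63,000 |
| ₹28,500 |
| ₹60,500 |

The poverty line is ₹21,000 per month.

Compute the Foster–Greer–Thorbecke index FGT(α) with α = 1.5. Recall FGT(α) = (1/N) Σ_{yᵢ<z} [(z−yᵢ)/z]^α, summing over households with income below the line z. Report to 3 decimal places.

Below z: ₹3,500, ₹12,000, ₹14,500 (q = 3 of N = 8).
Relative gaps: (21000−3500)/21000 = 0.8333; (21000−12000)/21000 = 0.4286; (21000−14500)/21000 = 0.3095.
Raised to α = 1.5: 0.76073; 0.28057; 0.17220.
Sum = 1.213495; FGT(1.5) = 1.213495 / 8 = 0.152.

0.152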